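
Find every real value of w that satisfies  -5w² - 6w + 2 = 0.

w = -1.4718 or w = 0.2718

Discriminant: (-6)² − 4·(-5)·2 = 76.
Quadratic formula: w = (6 ± √76) / (-10).
So w = -√(19)/5 - 3/5 ≈ -1.4718 or w = -3/5 + √(19)/5 ≈ 0.2718.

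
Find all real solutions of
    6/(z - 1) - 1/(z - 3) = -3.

Multiply both sides by (z - 1)(z - 3):
6(z - 3) - (z - 1) = -3(z - 1)(z - 3).
Expand and collect terms: -3z² + 7z + 8 = 0.
By the quadratic formula, z = (-7 ± √145) / -6, so z ≈ -0.8403 or z ≈ 3.1736.
Neither value makes a denominator zero (z ≠ 1, z ≠ 3), so both are valid.

z = -0.8403 or z = 3.1736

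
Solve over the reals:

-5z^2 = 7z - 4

z = -1.8358 or z = 0.4358

Rearrange to standard form: -5z^2 - 7z + 4 = 0.
Discriminant: (-7)^2 - 4*(-5)*4 = 129.
Quadratic formula: z = (7 +/- sqrt(129)) / (-10).
So z = -sqrt(129)/10 - 7/10 ~= -1.8358 or z = -7/10 + sqrt(129)/10 ~= 0.4358.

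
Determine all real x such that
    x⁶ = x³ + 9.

Let u = x³. The equation becomes u² - u - 9 = 0.
By the quadratic formula, u = 1/2 + √(37)/2 or u = 1/2 - √(37)/2.
x³ = 1/2 + √(37)/2 gives x = ∛(1/2 + √(37)/2) ≈ 1.5243.
x³ = 1/2 - √(37)/2 gives x = -∛(-1/2 + √(37)/2) ≈ -1.3647.

x = -1.3647 or x = 1.5243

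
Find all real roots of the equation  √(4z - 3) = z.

Square both sides: 4z - 3 = (z)².
Expand and rearrange: z² - 4z + 3 = 0.
Solving gives z = 3 or z = 1.
Check each candidate in the original equation:
  z = 3: √(9) = 3, while z = 3 — valid.
  z = 1: √(1) = 1, while z = 1 — valid.

z = 1 or z = 3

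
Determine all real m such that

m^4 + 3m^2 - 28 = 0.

Let u = m^2. The equation becomes u^2 + 3u - 28 = 0.
Factor: (u - 4)(u + 7) = 0, so u = 4 or u = -7.
m^2 = 4 gives m = +/-2.
m^2 = -7 < 0 has no real solution.

m = -2 or m = 2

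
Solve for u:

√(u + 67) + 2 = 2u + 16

Isolate the radical: √(u + 67) = 2u + 14.
Square both sides: u + 67 = (2u + 14)².
Expand and rearrange: 4u² + 55u + 129 = 0.
Solving gives u = -3 or u = -10.75.
Check each candidate in the original equation:
  u = -3: √(64) = 8, while 2u + 14 = 8 — valid.
  u = -10.75: √(56.25) = 7.5, while 2u + 14 = -7.5 — extraneous.

u = -3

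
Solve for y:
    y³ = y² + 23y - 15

Rearrange: y³ - y² - 23y + 15 = 0.
Possible rational roots are divisors of 15. Testing y = 5 gives 0, so (y - 5) is a factor.
Divide: y³ - y² - 23y + 15 = (y - 5)(y² + 4y - 3).
Apply the quadratic formula to y² + 4y - 3 = 0: y = (-4 ± √28)/2, i.e. y ≈ 0.6458 or y ≈ -4.6458.

y = -4.6458 or y = 0.6458 or y = 5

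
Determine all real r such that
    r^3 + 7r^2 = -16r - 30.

Rearrange: r^3 + 7r^2 + 16r + 30 = 0.
Possible rational roots are divisors of 30. Testing r = -5 gives 0, so (r + 5) is a factor.
Divide: r^3 + 7r^2 + 16r + 30 = (r + 5)(r^2 + 2r + 6).
The quadratic r^2 + 2r + 6 has discriminant -20 < 0, so no further real roots.

r = -5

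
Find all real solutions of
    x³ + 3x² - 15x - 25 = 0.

x = -5 or x = -1.4495 or x = 3.4495

Possible rational roots are divisors of -25. Testing x = -5 gives 0, so (x + 5) is a factor.
Divide: x³ + 3x² - 15x - 25 = (x + 5)(x² - 2x - 5).
Apply the quadratic formula to x² - 2x - 5 = 0: x = (2 ± √24)/2, i.e. x ≈ 3.4495 or x ≈ -1.4495.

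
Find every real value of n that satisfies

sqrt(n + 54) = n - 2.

n = 10

Square both sides: n + 54 = (n - 2)^2.
Expand and rearrange: n^2 - 5n - 50 = 0.
Solving gives n = 10 or n = -5.
Check each candidate in the original equation:
  n = 10: sqrt(64) = 8, while n - 2 = 8 — valid.
  n = -5: sqrt(49) = 7, while n - 2 = -7 — extraneous.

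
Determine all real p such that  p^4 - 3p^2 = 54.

Let u = p^2. The equation becomes u^2 - 3u - 54 = 0.
Factor: (u - 9)(u + 6) = 0, so u = 9 or u = -6.
p^2 = 9 gives p = +/-3.
p^2 = -6 < 0 has no real solution.

p = -3 or p = 3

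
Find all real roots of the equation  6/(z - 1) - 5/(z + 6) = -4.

z = -4.25 or z = -1

Multiply both sides by (z - 1)(z + 6):
6(z + 6) - 5(z - 1) = -4(z - 1)(z + 6).
Expand and collect terms: -4z^2 - 21z - 17 = 0.
Factor or apply the quadratic formula: z = -4.25 or z = -1.
Neither value makes a denominator zero (z != 1, z != -6), so both are valid.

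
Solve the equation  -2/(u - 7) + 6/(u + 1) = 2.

Multiply both sides by (u - 7)(u + 1):
-2(u + 1) + 6(u - 7) = 2(u - 7)(u + 1).
Expand and collect terms: 2u^2 - 16u + 30 = 0.
Factor or apply the quadratic formula: u = 5 or u = 3.
Neither value makes a denominator zero (u != 7, u != -1), so both are valid.

u = 3 or u = 5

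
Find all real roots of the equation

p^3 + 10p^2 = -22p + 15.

p = -5.5414 or p = -5 or p = 0.5414

Rearrange: p^3 + 10p^2 + 22p - 15 = 0.
Possible rational roots are divisors of -15. Testing p = -5 gives 0, so (p + 5) is a factor.
Divide: p^3 + 10p^2 + 22p - 15 = (p + 5)(p^2 + 5p - 3).
Apply the quadratic formula to p^2 + 5p - 3 = 0: p = (-5 +/- sqrt(37))/2, i.e. p ~= 0.5414 or p ~= -5.5414.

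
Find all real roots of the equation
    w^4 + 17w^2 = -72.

No real solutions.

Let u = w^2. The equation becomes u^2 + 17u + 72 = 0.
Factor: (u + 9)(u + 8) = 0, so u = -9 or u = -8.
w^2 = -9 < 0 has no real solution.
w^2 = -8 < 0 has no real solution.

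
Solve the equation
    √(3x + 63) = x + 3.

x = 6

Square both sides: 3x + 63 = (x + 3)².
Expand and rearrange: x² + 3x - 54 = 0.
Solving gives x = 6 or x = -9.
Check each candidate in the original equation:
  x = 6: √(81) = 9, while x + 3 = 9 — valid.
  x = -9: √(36) = 6, while x + 3 = -6 — extraneous.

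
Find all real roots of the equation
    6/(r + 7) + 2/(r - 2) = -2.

Multiply both sides by (r + 7)(r - 2):
6(r - 2) + 2(r + 7) = -2(r + 7)(r - 2).
Expand and collect terms: -2r² - 18r + 26 = 0.
By the quadratic formula, r = (18 ± √532) / -4, so r ≈ -10.2663 or r ≈ 1.2663.
Neither value makes a denominator zero (r ≠ -7, r ≠ 2), so both are valid.

r = -10.2663 or r = 1.2663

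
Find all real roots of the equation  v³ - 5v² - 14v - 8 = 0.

v = -1.1231 or v = -1 or v = 7.1231

Possible rational roots are divisors of -8. Testing v = -1 gives 0, so (v + 1) is a factor.
Divide: v³ - 5v² - 14v - 8 = (v + 1)(v² - 6v - 8).
Apply the quadratic formula to v² - 6v - 8 = 0: v = (6 ± √68)/2, i.e. v ≈ 7.1231 or v ≈ -1.1231.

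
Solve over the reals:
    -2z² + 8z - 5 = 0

Discriminant: (8)² − 4·(-2)·(-5) = 24.
Quadratic formula: z = (-8 ± √24) / (-4).
So z = 2 - √(6)/2 ≈ 0.7753 or z = √(6)/2 + 2 ≈ 3.2247.

z = 0.7753 or z = 3.2247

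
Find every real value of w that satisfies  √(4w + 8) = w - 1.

w = 7

Square both sides: 4w + 8 = (w - 1)².
Expand and rearrange: w² - 6w - 7 = 0.
Solving gives w = 7 or w = -1.
Check each candidate in the original equation:
  w = 7: √(36) = 6, while w - 1 = 6 — valid.
  w = -1: √(4) = 2, while w - 1 = -2 — extraneous.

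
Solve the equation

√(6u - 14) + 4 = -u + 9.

Isolate the radical: √(6u - 14) = -u + 5.
Square both sides: 6u - 14 = (-u + 5)².
Expand and rearrange: u² - 16u + 39 = 0.
Solving gives u = 13 or u = 3.
Check each candidate in the original equation:
  u = 13: √(64) = 8, while -u + 5 = -8 — extraneous.
  u = 3: √(4) = 2, while -u + 5 = 2 — valid.

u = 3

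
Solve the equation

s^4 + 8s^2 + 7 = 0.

No real solutions.

Let u = s^2. The equation becomes u^2 + 8u + 7 = 0.
Factor: (u + 7)(u + 1) = 0, so u = -7 or u = -1.
s^2 = -7 < 0 has no real solution.
s^2 = -1 < 0 has no real solution.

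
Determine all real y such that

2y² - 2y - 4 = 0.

Factor: 2(y - 2)(y + 1) = 0.
So y = 2 or y = -1.

y = -1 or y = 2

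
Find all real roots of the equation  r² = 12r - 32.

Bring every term to one side: r² - 12r + 32 = 0.
Factor: (r - 4)(r - 8) = 0.
So r = 4 or r = 8.

r = 4 or r = 8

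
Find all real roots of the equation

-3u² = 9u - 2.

Rearrange to standard form: -3u² - 9u + 2 = 0.
Discriminant: (-9)² − 4·(-3)·2 = 105.
Quadratic formula: u = (9 ± √105) / (-6).
So u = -√(105)/6 - 3/2 ≈ -3.2078 or u = -3/2 + √(105)/6 ≈ 0.2078.

u = -3.2078 or u = 0.2078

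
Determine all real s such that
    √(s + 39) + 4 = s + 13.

Isolate the radical: √(s + 39) = s + 9.
Square both sides: s + 39 = (s + 9)².
Expand and rearrange: s² + 17s + 42 = 0.
Solving gives s = -3 or s = -14.
Check each candidate in the original equation:
  s = -3: √(36) = 6, while s + 9 = 6 — valid.
  s = -14: √(25) = 5, while s + 9 = -5 — extraneous.

s = -3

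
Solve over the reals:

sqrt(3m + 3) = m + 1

Square both sides: 3m + 3 = (m + 1)^2.
Expand and rearrange: m^2 - m - 2 = 0.
Solving gives m = 2 or m = -1.
Check each candidate in the original equation:
  m = 2: sqrt(9) = 3, while m + 1 = 3 — valid.
  m = -1: sqrt(0) = 0, while m + 1 = 0 — valid.

m = -1 or m = 2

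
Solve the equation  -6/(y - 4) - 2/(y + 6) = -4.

y = -5.5678 or y = 5.5678

Multiply both sides by (y - 4)(y + 6):
-6(y + 6) - 2(y - 4) = -4(y - 4)(y + 6).
Expand and collect terms: -4y² + 124 = 0.
By the quadratic formula, y = (0 ± √1984) / -8, so y ≈ -5.5678 or y ≈ 5.5678.
Neither value makes a denominator zero (y ≠ 4, y ≠ -6), so both are valid.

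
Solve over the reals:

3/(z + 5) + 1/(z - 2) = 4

Multiply both sides by (z + 5)(z - 2):
3(z - 2) + (z + 5) = 4(z + 5)(z - 2).
Expand and collect terms: 4z² + 8z - 39 = 0.
By the quadratic formula, z = (-8 ± √688) / 8, so z ≈ 2.2787 or z ≈ -4.2787.
Neither value makes a denominator zero (z ≠ -5, z ≠ 2), so both are valid.

z = -4.2787 or z = 2.2787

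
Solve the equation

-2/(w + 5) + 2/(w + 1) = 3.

Multiply both sides by (w + 5)(w + 1):
-2(w + 1) + 2(w + 5) = 3(w + 5)(w + 1).
Expand and collect terms: 3w² + 18w + 7 = 0.
By the quadratic formula, w = (-18 ± √240) / 6, so w ≈ -0.418 or w ≈ -5.582.
Neither value makes a denominator zero (w ≠ -5, w ≠ -1), so both are valid.

w = -5.582 or w = -0.418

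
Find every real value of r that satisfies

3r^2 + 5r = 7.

r = -2.5734 or r = 0.9067

Rearrange to standard form: 3r^2 + 5r - 7 = 0.
Discriminant: (5)^2 - 4*3*(-7) = 109.
Quadratic formula: r = (-5 +/- sqrt(109)) / 6.
So r = -5/6 + sqrt(109)/6 ~= 0.9067 or r = -sqrt(109)/6 - 5/6 ~= -2.5734.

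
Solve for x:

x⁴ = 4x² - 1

Let u = x². The equation becomes u² - 4u + 1 = 0.
By the quadratic formula, u = √(3) + 2 or u = 2 - √(3).
x² = √(3) + 2 gives x = ±√(√(3) + 2) ≈ ±1.9319.
x² = 2 - √(3) gives x = ±√(2 - √(3)) ≈ ±0.5176.

x = -1.9319 or x = -0.5176 or x = 0.5176 or x = 1.9319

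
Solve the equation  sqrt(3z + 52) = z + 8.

z = -1

Square both sides: 3z + 52 = (z + 8)^2.
Expand and rearrange: z^2 + 13z + 12 = 0.
Solving gives z = -1 or z = -12.
Check each candidate in the original equation:
  z = -1: sqrt(49) = 7, while z + 8 = 7 — valid.
  z = -12: sqrt(16) = 4, while z + 8 = -4 — extraneous.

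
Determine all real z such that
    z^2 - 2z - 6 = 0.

z = -1.6458 or z = 3.6458

Discriminant: (-2)^2 - 4*1*(-6) = 28.
Quadratic formula: z = (2 +/- sqrt(28)) / 2.
So z = 1 + sqrt(7) ~= 3.6458 or z = 1 - sqrt(7) ~= -1.6458.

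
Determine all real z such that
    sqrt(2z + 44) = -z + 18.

Square both sides: 2z + 44 = (-z + 18)^2.
Expand and rearrange: z^2 - 38z + 280 = 0.
Solving gives z = 28 or z = 10.
Check each candidate in the original equation:
  z = 28: sqrt(100) = 10, while -z + 18 = -10 — extraneous.
  z = 10: sqrt(64) = 8, while -z + 18 = 8 — valid.

z = 10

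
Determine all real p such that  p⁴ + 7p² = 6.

p = -0.8786 or p = 0.8786

Let u = p². The equation becomes u² + 7u - 6 = 0.
By the quadratic formula, u = -7/2 + √(73)/2 or u = -√(73)/2 - 7/2.
p² = -7/2 + √(73)/2 gives p = ±√(-7/2 + √(73)/2) ≈ ±0.8786.
p² = -√(73)/2 - 7/2 < 0 has no real solution.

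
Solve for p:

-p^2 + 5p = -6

p = -1 or p = 6

Bring every term to one side: -p^2 + 5p + 6 = 0.
Factor: -1(p - 6)(p + 1) = 0.
So p = 6 or p = -1.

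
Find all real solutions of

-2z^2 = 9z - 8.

z = -5.2604 or z = 0.7604

Rearrange to standard form: -2z^2 - 9z + 8 = 0.
Discriminant: (-9)^2 - 4*(-2)*8 = 145.
Quadratic formula: z = (9 +/- sqrt(145)) / (-4).
So z = -sqrt(145)/4 - 9/4 ~= -5.2604 or z = -9/4 + sqrt(145)/4 ~= 0.7604.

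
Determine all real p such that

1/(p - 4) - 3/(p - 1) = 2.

Multiply both sides by (p - 4)(p - 1):
(p - 1) - 3(p - 4) = 2(p - 4)(p - 1).
Expand and collect terms: 2p^2 - 8p - 3 = 0.
By the quadratic formula, p = (8 +/- sqrt(88)) / 4, so p ~= 4.3452 or p ~= -0.3452.
Neither value makes a denominator zero (p != 4, p != 1), so both are valid.

p = -0.3452 or p = 4.3452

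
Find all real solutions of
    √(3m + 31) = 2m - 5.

Square both sides: 3m + 31 = (2m - 5)².
Expand and rearrange: 4m² - 23m - 6 = 0.
Solving gives m = 6 or m = -0.25.
Check each candidate in the original equation:
  m = 6: √(49) = 7, while 2m - 5 = 7 — valid.
  m = -0.25: √(30.25) = 5.5, while 2m - 5 = -5.5 — extraneous.

m = 6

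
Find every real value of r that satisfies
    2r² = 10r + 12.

Bring every term to one side: 2r² - 10r - 12 = 0.
Factor: 2(r - 6)(r + 1) = 0.
So r = 6 or r = -1.

r = -1 or r = 6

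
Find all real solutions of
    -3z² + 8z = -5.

Rearrange to standard form: -3z² + 8z + 5 = 0.
Discriminant: (8)² − 4·(-3)·5 = 124.
Quadratic formula: z = (-8 ± √124) / (-6).
So z = 4/3 - √(31)/3 ≈ -0.5226 or z = 4/3 + √(31)/3 ≈ 3.1893.

z = -0.5226 or z = 3.1893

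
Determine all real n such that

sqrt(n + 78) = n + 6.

Square both sides: n + 78 = (n + 6)^2.
Expand and rearrange: n^2 + 11n - 42 = 0.
Solving gives n = 3 or n = -14.
Check each candidate in the original equation:
  n = 3: sqrt(81) = 9, while n + 6 = 9 — valid.
  n = -14: sqrt(64) = 8, while n + 6 = -8 — extraneous.

n = 3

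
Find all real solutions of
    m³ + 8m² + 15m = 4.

m = -4.2361 or m = -4 or m = 0.2361

Rearrange: m³ + 8m² + 15m - 4 = 0.
Possible rational roots are divisors of -4. Testing m = -4 gives 0, so (m + 4) is a factor.
Divide: m³ + 8m² + 15m - 4 = (m + 4)(m² + 4m - 1).
Apply the quadratic formula to m² + 4m - 1 = 0: m = (-4 ± √20)/2, i.e. m ≈ 0.2361 or m ≈ -4.2361.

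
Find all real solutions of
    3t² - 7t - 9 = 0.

Discriminant: (-7)² − 4·3·(-9) = 157.
Quadratic formula: t = (7 ± √157) / 6.
So t = 7/6 + √(157)/6 ≈ 3.255 or t = 7/6 - √(157)/6 ≈ -0.9217.

t = -0.9217 or t = 3.255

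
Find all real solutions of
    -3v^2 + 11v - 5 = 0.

Discriminant: (11)^2 - 4*(-3)*(-5) = 61.
Quadratic formula: v = (-11 +/- sqrt(61)) / (-6).
So v = 11/6 - sqrt(61)/6 ~= 0.5316 or v = sqrt(61)/6 + 11/6 ~= 3.135.

v = 0.5316 or v = 3.135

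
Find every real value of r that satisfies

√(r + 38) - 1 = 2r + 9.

r = -2

Isolate the radical: √(r + 38) = 2r + 10.
Square both sides: r + 38 = (2r + 10)².
Expand and rearrange: 4r² + 39r + 62 = 0.
Solving gives r = -2 or r = -7.75.
Check each candidate in the original equation:
  r = -2: √(36) = 6, while 2r + 10 = 6 — valid.
  r = -7.75: √(30.25) = 5.5, while 2r + 10 = -5.5 — extraneous.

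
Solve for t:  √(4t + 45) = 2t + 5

t = 1

Square both sides: 4t + 45 = (2t + 5)².
Expand and rearrange: 4t² + 16t - 20 = 0.
Solving gives t = 1 or t = -5.
Check each candidate in the original equation:
  t = 1: √(49) = 7, while 2t + 5 = 7 — valid.
  t = -5: √(25) = 5, while 2t + 5 = -5 — extraneous.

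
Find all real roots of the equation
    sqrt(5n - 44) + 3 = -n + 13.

Isolate the radical: sqrt(5n - 44) = -n + 10.
Square both sides: 5n - 44 = (-n + 10)^2.
Expand and rearrange: n^2 - 25n + 144 = 0.
Solving gives n = 16 or n = 9.
Check each candidate in the original equation:
  n = 16: sqrt(36) = 6, while -n + 10 = -6 — extraneous.
  n = 9: sqrt(1) = 1, while -n + 10 = 1 — valid.

n = 9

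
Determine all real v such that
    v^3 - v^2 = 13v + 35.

Rearrange: v^3 - v^2 - 13v - 35 = 0.
Possible rational roots are divisors of -35. Testing v = 5 gives 0, so (v - 5) is a factor.
Divide: v^3 - v^2 - 13v - 35 = (v - 5)(v^2 + 4v + 7).
The quadratic v^2 + 4v + 7 has discriminant -12 < 0, so no further real roots.

v = 5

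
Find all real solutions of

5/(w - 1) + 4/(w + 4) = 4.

Multiply both sides by (w - 1)(w + 4):
5(w + 4) + 4(w - 1) = 4(w - 1)(w + 4).
Expand and collect terms: 4w^2 + 3w - 32 = 0.
By the quadratic formula, w = (-3 +/- sqrt(521)) / 8, so w ~= 2.4782 or w ~= -3.2282.
Neither value makes a denominator zero (w != 1, w != -4), so both are valid.

w = -3.2282 or w = 2.4782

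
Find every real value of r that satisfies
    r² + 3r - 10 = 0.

r = -5 or r = 2

Factor: (r + 5)(r - 2) = 0.
So r = -5 or r = 2.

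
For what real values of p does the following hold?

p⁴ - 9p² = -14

p = -2.6458 or p = -1.4142 or p = 1.4142 or p = 2.6458

Let u = p². The equation becomes u² - 9u + 14 = 0.
Factor: (u - 2)(u - 7) = 0, so u = 2 or u = 7.
p² = 2 gives p = ±√(2) ≈ ±1.4142.
p² = 7 gives p = ±√(7) ≈ ±2.6458.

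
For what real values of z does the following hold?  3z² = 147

Bring every term to one side: 3z² - 147 = 0.
Factor: 3(z + 7)(z - 7) = 0.
So z = -7 or z = 7.

z = -7 or z = 7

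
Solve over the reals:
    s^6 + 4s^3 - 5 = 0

s = -1.71 or s = 1

Let u = s^3. The equation becomes u^2 + 4u - 5 = 0.
Factor: (u - 1)(u + 5) = 0, so u = 1 or u = -5.
s^3 = 1 gives s = 1.
s^3 = -5 gives s = -(5)^(1/3) ~= -1.71.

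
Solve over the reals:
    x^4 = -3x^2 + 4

x = -1 or x = 1

Let u = x^2. The equation becomes u^2 + 3u - 4 = 0.
Factor: (u - 1)(u + 4) = 0, so u = 1 or u = -4.
x^2 = 1 gives x = +/-1.
x^2 = -4 < 0 has no real solution.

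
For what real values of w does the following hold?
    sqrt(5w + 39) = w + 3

w = 5

Square both sides: 5w + 39 = (w + 3)^2.
Expand and rearrange: w^2 + w - 30 = 0.
Solving gives w = 5 or w = -6.
Check each candidate in the original equation:
  w = 5: sqrt(64) = 8, while w + 3 = 8 — valid.
  w = -6: sqrt(9) = 3, while w + 3 = -3 — extraneous.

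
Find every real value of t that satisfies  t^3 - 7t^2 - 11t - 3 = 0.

Possible rational roots are divisors of -3. Testing t = -1 gives 0, so (t + 1) is a factor.
Divide: t^3 - 7t^2 - 11t - 3 = (t + 1)(t^2 - 8t - 3).
Apply the quadratic formula to t^2 - 8t - 3 = 0: t = (8 +/- sqrt(76))/2, i.e. t ~= 8.3589 or t ~= -0.3589.

t = -1 or t = -0.3589 or t = 8.3589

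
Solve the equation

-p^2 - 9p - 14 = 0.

Factor: -1(p + 7)(p + 2) = 0.
So p = -7 or p = -2.

p = -7 or p = -2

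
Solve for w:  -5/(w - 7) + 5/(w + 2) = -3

w = -3.4372 or w = 8.4372

Multiply both sides by (w - 7)(w + 2):
-5(w + 2) + 5(w - 7) = -3(w - 7)(w + 2).
Expand and collect terms: -3w² + 15w + 87 = 0.
By the quadratic formula, w = (-15 ± √1269) / -6, so w ≈ -3.4372 or w ≈ 8.4372.
Neither value makes a denominator zero (w ≠ 7, w ≠ -2), so both are valid.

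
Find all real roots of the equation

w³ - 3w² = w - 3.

w = -1 or w = 1 or w = 3

Rearrange: w³ - 3w² - w + 3 = 0.
Possible rational roots are divisors of 3. Testing w = 3 gives 0, so (w - 3) is a factor.
Divide: w³ - 3w² - w + 3 = (w - 3)(w² - 1).
Factor the quadratic: w = 1 or w = -1.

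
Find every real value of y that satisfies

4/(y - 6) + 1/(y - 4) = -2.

Multiply both sides by (y - 6)(y - 4):
4(y - 4) + (y - 6) = -2(y - 6)(y - 4).
Expand and collect terms: -2y^2 + 15y - 26 = 0.
By the quadratic formula, y = (-15 +/- sqrt(17)) / -4, so y ~= 2.7192 or y ~= 4.7808.
Neither value makes a denominator zero (y != 6, y != 4), so both are valid.

y = 2.7192 or y = 4.7808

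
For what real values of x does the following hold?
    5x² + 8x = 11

x = -2.4852 or x = 0.8852

Rearrange to standard form: 5x² + 8x - 11 = 0.
Discriminant: (8)² − 4·5·(-11) = 284.
Quadratic formula: x = (-8 ± √284) / 10.
So x = -4/5 + √(71)/5 ≈ 0.8852 or x = -√(71)/5 - 4/5 ≈ -2.4852.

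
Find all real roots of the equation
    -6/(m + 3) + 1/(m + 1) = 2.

m = -5.7122 or m = -0.7878

Multiply both sides by (m + 3)(m + 1):
-6(m + 1) + (m + 3) = 2(m + 3)(m + 1).
Expand and collect terms: 2m^2 + 13m + 9 = 0.
By the quadratic formula, m = (-13 +/- sqrt(97)) / 4, so m ~= -0.7878 or m ~= -5.7122.
Neither value makes a denominator zero (m != -3, m != -1), so both are valid.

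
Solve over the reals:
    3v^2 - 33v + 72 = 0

Factor: 3(v - 3)(v - 8) = 0.
So v = 3 or v = 8.

v = 3 or v = 8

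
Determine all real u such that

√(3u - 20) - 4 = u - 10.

u = 7 or u = 8

Isolate the radical: √(3u - 20) = u - 6.
Square both sides: 3u - 20 = (u - 6)².
Expand and rearrange: u² - 15u + 56 = 0.
Solving gives u = 8 or u = 7.
Check each candidate in the original equation:
  u = 8: √(4) = 2, while u - 6 = 2 — valid.
  u = 7: √(1) = 1, while u - 6 = 1 — valid.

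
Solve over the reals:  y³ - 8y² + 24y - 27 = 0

y = 3

Possible rational roots are divisors of -27. Testing y = 3 gives 0, so (y - 3) is a factor.
Divide: y³ - 8y² + 24y - 27 = (y - 3)(y² - 5y + 9).
The quadratic y² - 5y + 9 has discriminant -11 < 0, so no further real roots.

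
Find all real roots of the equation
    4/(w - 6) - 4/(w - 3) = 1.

w = 0.7251 or w = 8.2749

Multiply both sides by (w - 6)(w - 3):
4(w - 3) - 4(w - 6) = (w - 6)(w - 3).
Expand and collect terms: w² - 9w + 6 = 0.
By the quadratic formula, w = (9 ± √57) / 2, so w ≈ 8.2749 or w ≈ 0.7251.
Neither value makes a denominator zero (w ≠ 6, w ≠ 3), so both are valid.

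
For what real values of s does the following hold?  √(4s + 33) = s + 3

Square both sides: 4s + 33 = (s + 3)².
Expand and rearrange: s² + 2s - 24 = 0.
Solving gives s = 4 or s = -6.
Check each candidate in the original equation:
  s = 4: √(49) = 7, while s + 3 = 7 — valid.
  s = -6: √(9) = 3, while s + 3 = -3 — extraneous.

s = 4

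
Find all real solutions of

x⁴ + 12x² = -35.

No real solutions.

Let u = x². The equation becomes u² + 12u + 35 = 0.
Factor: (u + 7)(u + 5) = 0, so u = -7 or u = -5.
x² = -7 < 0 has no real solution.
x² = -5 < 0 has no real solution.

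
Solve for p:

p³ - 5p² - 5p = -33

p = -2.4641 or p = 3 or p = 4.4641

Rearrange: p³ - 5p² - 5p + 33 = 0.
Possible rational roots are divisors of 33. Testing p = 3 gives 0, so (p - 3) is a factor.
Divide: p³ - 5p² - 5p + 33 = (p - 3)(p² - 2p - 11).
Apply the quadratic formula to p² - 2p - 11 = 0: p = (2 ± √48)/2, i.e. p ≈ 4.4641 or p ≈ -2.4641.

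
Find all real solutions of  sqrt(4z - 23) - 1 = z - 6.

Isolate the radical: sqrt(4z - 23) = z - 5.
Square both sides: 4z - 23 = (z - 5)^2.
Expand and rearrange: z^2 - 14z + 48 = 0.
Solving gives z = 8 or z = 6.
Check each candidate in the original equation:
  z = 8: sqrt(9) = 3, while z - 5 = 3 — valid.
  z = 6: sqrt(1) = 1, while z - 5 = 1 — valid.

z = 6 or z = 8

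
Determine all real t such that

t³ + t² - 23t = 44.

t = -4 or t = -2.1401 or t = 5.1401

Rearrange: t³ + t² - 23t - 44 = 0.
Possible rational roots are divisors of -44. Testing t = -4 gives 0, so (t + 4) is a factor.
Divide: t³ + t² - 23t - 44 = (t + 4)(t² - 3t - 11).
Apply the quadratic formula to t² - 3t - 11 = 0: t = (3 ± √53)/2, i.e. t ≈ 5.1401 or t ≈ -2.1401.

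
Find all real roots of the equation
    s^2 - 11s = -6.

Rearrange to standard form: s^2 - 11s + 6 = 0.
Discriminant: (-11)^2 - 4*1*6 = 97.
Quadratic formula: s = (11 +/- sqrt(97)) / 2.
So s = sqrt(97)/2 + 11/2 ~= 10.4244 or s = 11/2 - sqrt(97)/2 ~= 0.5756.

s = 0.5756 or s = 10.4244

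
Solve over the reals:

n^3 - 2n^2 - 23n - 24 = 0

n = -3 or n = -1.2749 or n = 6.2749

Possible rational roots are divisors of -24. Testing n = -3 gives 0, so (n + 3) is a factor.
Divide: n^3 - 2n^2 - 23n - 24 = (n + 3)(n^2 - 5n - 8).
Apply the quadratic formula to n^2 - 5n - 8 = 0: n = (5 +/- sqrt(57))/2, i.e. n ~= 6.2749 or n ~= -1.2749.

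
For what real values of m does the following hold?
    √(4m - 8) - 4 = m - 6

m = 2 or m = 6

Isolate the radical: √(4m - 8) = m - 2.
Square both sides: 4m - 8 = (m - 2)².
Expand and rearrange: m² - 8m + 12 = 0.
Solving gives m = 6 or m = 2.
Check each candidate in the original equation:
  m = 6: √(16) = 4, while m - 2 = 4 — valid.
  m = 2: √(0) = 0, while m - 2 = 0 — valid.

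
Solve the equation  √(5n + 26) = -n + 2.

n = -2

Square both sides: 5n + 26 = (-n + 2)².
Expand and rearrange: n² - 9n - 22 = 0.
Solving gives n = 11 or n = -2.
Check each candidate in the original equation:
  n = 11: √(81) = 9, while -n + 2 = -9 — extraneous.
  n = -2: √(16) = 4, while -n + 2 = 4 — valid.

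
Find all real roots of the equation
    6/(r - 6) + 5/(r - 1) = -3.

r = -1.2961 or r = 4.6294

Multiply both sides by (r - 6)(r - 1):
6(r - 1) + 5(r - 6) = -3(r - 6)(r - 1).
Expand and collect terms: -3r^2 + 10r + 18 = 0.
By the quadratic formula, r = (-10 +/- sqrt(316)) / -6, so r ~= -1.2961 or r ~= 4.6294.
Neither value makes a denominator zero (r != 6, r != 1), so both are valid.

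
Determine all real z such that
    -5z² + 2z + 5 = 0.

Discriminant: (2)² − 4·(-5)·5 = 104.
Quadratic formula: z = (-2 ± √104) / (-10).
So z = 1/5 - √(26)/5 ≈ -0.8198 or z = 1/5 + √(26)/5 ≈ 1.2198.

z = -0.8198 or z = 1.2198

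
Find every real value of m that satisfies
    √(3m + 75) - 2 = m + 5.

Isolate the radical: √(3m + 75) = m + 7.
Square both sides: 3m + 75 = (m + 7)².
Expand and rearrange: m² + 11m - 26 = 0.
Solving gives m = 2 or m = -13.
Check each candidate in the original equation:
  m = 2: √(81) = 9, while m + 7 = 9 — valid.
  m = -13: √(36) = 6, while m + 7 = -6 — extraneous.

m = 2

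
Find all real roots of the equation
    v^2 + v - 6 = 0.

Factor: (v - 2)(v + 3) = 0.
So v = 2 or v = -3.

v = -3 or v = 2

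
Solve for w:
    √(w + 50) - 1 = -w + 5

w = -1

Isolate the radical: √(w + 50) = -w + 6.
Square both sides: w + 50 = (-w + 6)².
Expand and rearrange: w² - 13w - 14 = 0.
Solving gives w = 14 or w = -1.
Check each candidate in the original equation:
  w = 14: √(64) = 8, while -w + 6 = -8 — extraneous.
  w = -1: √(49) = 7, while -w + 6 = 7 — valid.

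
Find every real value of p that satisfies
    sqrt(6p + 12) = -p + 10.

Square both sides: 6p + 12 = (-p + 10)^2.
Expand and rearrange: p^2 - 26p + 88 = 0.
Solving gives p = 22 or p = 4.
Check each candidate in the original equation:
  p = 22: sqrt(144) = 12, while -p + 10 = -12 — extraneous.
  p = 4: sqrt(36) = 6, while -p + 10 = 6 — valid.

p = 4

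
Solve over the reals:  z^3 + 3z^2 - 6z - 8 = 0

z = -4 or z = -1 or z = 2

Possible rational roots are divisors of -8. Testing z = -1 gives 0, so (z + 1) is a factor.
Divide: z^3 + 3z^2 - 6z - 8 = (z + 1)(z^2 + 2z - 8).
Factor the quadratic: z = 2 or z = -4.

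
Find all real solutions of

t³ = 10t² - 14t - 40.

t = -1.3589 or t = 4 or t = 7.3589

Rearrange: t³ - 10t² + 14t + 40 = 0.
Possible rational roots are divisors of 40. Testing t = 4 gives 0, so (t - 4) is a factor.
Divide: t³ - 10t² + 14t + 40 = (t - 4)(t² - 6t - 10).
Apply the quadratic formula to t² - 6t - 10 = 0: t = (6 ± √76)/2, i.e. t ≈ 7.3589 or t ≈ -1.3589.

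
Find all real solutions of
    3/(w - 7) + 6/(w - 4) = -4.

w = 2.2208 or w = 6.5292

Multiply both sides by (w - 7)(w - 4):
3(w - 4) + 6(w - 7) = -4(w - 7)(w - 4).
Expand and collect terms: -4w^2 + 35w - 58 = 0.
By the quadratic formula, w = (-35 +/- sqrt(297)) / -8, so w ~= 2.2208 or w ~= 6.5292.
Neither value makes a denominator zero (w != 7, w != 4), so both are valid.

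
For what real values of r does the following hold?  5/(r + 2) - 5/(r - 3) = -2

Multiply both sides by (r + 2)(r - 3):
5(r - 3) - 5(r + 2) = -2(r + 2)(r - 3).
Expand and collect terms: -2r^2 + 2r + 37 = 0.
By the quadratic formula, r = (-2 +/- sqrt(300)) / -4, so r ~= -3.8301 or r ~= 4.8301.
Neither value makes a denominator zero (r != -2, r != 3), so both are valid.

r = -3.8301 or r = 4.8301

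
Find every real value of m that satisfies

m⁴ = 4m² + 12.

Let u = m². The equation becomes u² - 4u - 12 = 0.
Factor: (u + 2)(u - 6) = 0, so u = -2 or u = 6.
m² = -2 < 0 has no real solution.
m² = 6 gives m = ±√(6) ≈ ±2.4495.

m = -2.4495 or m = 2.4495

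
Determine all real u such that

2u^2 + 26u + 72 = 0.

u = -9 or u = -4

Factor: 2(u + 9)(u + 4) = 0.
So u = -9 or u = -4.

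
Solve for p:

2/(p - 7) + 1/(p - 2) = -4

Multiply both sides by (p - 7)(p - 2):
2(p - 2) + (p - 7) = -4(p - 7)(p - 2).
Expand and collect terms: -4p² + 33p - 45 = 0.
By the quadratic formula, p = (-33 ± √369) / -8, so p ≈ 1.7238 or p ≈ 6.5262.
Neither value makes a denominator zero (p ≠ 7, p ≠ 2), so both are valid.

p = 1.7238 or p = 6.5262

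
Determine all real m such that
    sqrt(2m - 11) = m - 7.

m = 10

Square both sides: 2m - 11 = (m - 7)^2.
Expand and rearrange: m^2 - 16m + 60 = 0.
Solving gives m = 10 or m = 6.
Check each candidate in the original equation:
  m = 10: sqrt(9) = 3, while m - 7 = 3 — valid.
  m = 6: sqrt(1) = 1, while m - 7 = -1 — extraneous.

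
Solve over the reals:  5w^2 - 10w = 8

Rearrange to standard form: 5w^2 - 10w - 8 = 0.
Discriminant: (-10)^2 - 4*5*(-8) = 260.
Quadratic formula: w = (10 +/- sqrt(260)) / 10.
So w = 1 + sqrt(65)/5 ~= 2.6125 or w = 1 - sqrt(65)/5 ~= -0.6125.

w = -0.6125 or w = 2.6125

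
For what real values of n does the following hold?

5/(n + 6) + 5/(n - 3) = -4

Multiply both sides by (n + 6)(n - 3):
5(n - 3) + 5(n + 6) = -4(n + 6)(n - 3).
Expand and collect terms: -4n^2 - 22n + 57 = 0.
By the quadratic formula, n = (22 +/- sqrt(1396)) / -8, so n ~= -7.4204 or n ~= 1.9204.
Neither value makes a denominator zero (n != -6, n != 3), so both are valid.

n = -7.4204 or n = 1.9204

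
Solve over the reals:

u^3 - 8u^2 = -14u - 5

Rearrange: u^3 - 8u^2 + 14u + 5 = 0.
Possible rational roots are divisors of 5. Testing u = 5 gives 0, so (u - 5) is a factor.
Divide: u^3 - 8u^2 + 14u + 5 = (u - 5)(u^2 - 3u - 1).
Apply the quadratic formula to u^2 - 3u - 1 = 0: u = (3 +/- sqrt(13))/2, i.e. u ~= 3.3028 or u ~= -0.3028.

u = -0.3028 or u = 3.3028 or u = 5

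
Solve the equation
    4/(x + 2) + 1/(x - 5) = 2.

Multiply both sides by (x + 2)(x - 5):
4(x - 5) + (x + 2) = 2(x + 2)(x - 5).
Expand and collect terms: 2x^2 - 11x - 2 = 0.
By the quadratic formula, x = (11 +/- sqrt(137)) / 4, so x ~= 5.6762 or x ~= -0.1762.
Neither value makes a denominator zero (x != -2, x != 5), so both are valid.

x = -0.1762 or x = 5.6762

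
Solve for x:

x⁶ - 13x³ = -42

Let u = x³. The equation becomes u² - 13u + 42 = 0.
Factor: (u - 7)(u - 6) = 0, so u = 7 or u = 6.
x³ = 7 gives x = ∛(7) ≈ 1.9129.
x³ = 6 gives x = ∛(6) ≈ 1.8171.

x = 1.8171 or x = 1.9129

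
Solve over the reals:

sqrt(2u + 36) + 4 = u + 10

Isolate the radical: sqrt(2u + 36) = u + 6.
Square both sides: 2u + 36 = (u + 6)^2.
Expand and rearrange: u^2 + 10u = 0.
Solving gives u = 0 or u = -10.
Check each candidate in the original equation:
  u = 0: sqrt(36) = 6, while u + 6 = 6 — valid.
  u = -10: sqrt(16) = 4, while u + 6 = -4 — extraneous.

u = 0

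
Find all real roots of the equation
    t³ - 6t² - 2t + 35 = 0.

t = -2.1926 or t = 3.1926 or t = 5

Possible rational roots are divisors of 35. Testing t = 5 gives 0, so (t - 5) is a factor.
Divide: t³ - 6t² - 2t + 35 = (t - 5)(t² - t - 7).
Apply the quadratic formula to t² - t - 7 = 0: t = (1 ± √29)/2, i.e. t ≈ 3.1926 or t ≈ -2.1926.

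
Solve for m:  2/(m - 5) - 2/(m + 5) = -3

m = -4.2817 or m = 4.2817

Multiply both sides by (m - 5)(m + 5):
2(m + 5) - 2(m - 5) = -3(m - 5)(m + 5).
Expand and collect terms: -3m^2 + 55 = 0.
By the quadratic formula, m = (0 +/- sqrt(660)) / -6, so m ~= -4.2817 or m ~= 4.2817.
Neither value makes a denominator zero (m != 5, m != -5), so both are valid.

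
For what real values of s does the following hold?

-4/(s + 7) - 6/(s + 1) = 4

Multiply both sides by (s + 7)(s + 1):
-4(s + 1) - 6(s + 7) = 4(s + 7)(s + 1).
Expand and collect terms: 4s^2 + 42s + 74 = 0.
By the quadratic formula, s = (-42 +/- sqrt(580)) / 8, so s ~= -2.2396 or s ~= -8.2604.
Neither value makes a denominator zero (s != -7, s != -1), so both are valid.

s = -8.2604 or s = -2.2396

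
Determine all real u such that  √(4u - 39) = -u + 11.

u = 10

Square both sides: 4u - 39 = (-u + 11)².
Expand and rearrange: u² - 26u + 160 = 0.
Solving gives u = 16 or u = 10.
Check each candidate in the original equation:
  u = 16: √(25) = 5, while -u + 11 = -5 — extraneous.
  u = 10: √(1) = 1, while -u + 11 = 1 — valid.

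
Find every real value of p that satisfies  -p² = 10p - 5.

Rearrange to standard form: -p² - 10p + 5 = 0.
Discriminant: (-10)² − 4·(-1)·5 = 120.
Quadratic formula: p = (10 ± √120) / (-2).
So p = -√(30) - 5 ≈ -10.4772 or p = -5 + √(30) ≈ 0.4772.

p = -10.4772 or p = 0.4772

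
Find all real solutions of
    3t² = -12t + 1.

t = -4.0817 or t = 0.0817

Rearrange to standard form: 3t² + 12t - 1 = 0.
Discriminant: (12)² − 4·3·(-1) = 156.
Quadratic formula: t = (-12 ± √156) / 6.
So t = -2 + √(39)/3 ≈ 0.0817 or t = -√(39)/3 - 2 ≈ -4.0817.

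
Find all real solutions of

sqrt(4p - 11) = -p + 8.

p = 5

Square both sides: 4p - 11 = (-p + 8)^2.
Expand and rearrange: p^2 - 20p + 75 = 0.
Solving gives p = 15 or p = 5.
Check each candidate in the original equation:
  p = 15: sqrt(49) = 7, while -p + 8 = -7 — extraneous.
  p = 5: sqrt(9) = 3, while -p + 8 = 3 — valid.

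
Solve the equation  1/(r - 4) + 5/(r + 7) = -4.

r = -8.276 or r = 3.776

Multiply both sides by (r - 4)(r + 7):
(r + 7) + 5(r - 4) = -4(r - 4)(r + 7).
Expand and collect terms: -4r^2 - 18r + 125 = 0.
By the quadratic formula, r = (18 +/- sqrt(2324)) / -8, so r ~= -8.276 or r ~= 3.776.
Neither value makes a denominator zero (r != 4, r != -7), so both are valid.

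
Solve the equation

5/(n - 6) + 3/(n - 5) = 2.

n = 5.3206 or n = 9.6794

Multiply both sides by (n - 6)(n - 5):
5(n - 5) + 3(n - 6) = 2(n - 6)(n - 5).
Expand and collect terms: 2n^2 - 30n + 103 = 0.
By the quadratic formula, n = (30 +/- sqrt(76)) / 4, so n ~= 9.6794 or n ~= 5.3206.
Neither value makes a denominator zero (n != 6, n != 5), so both are valid.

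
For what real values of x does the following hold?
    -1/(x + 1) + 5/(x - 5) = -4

Multiply both sides by (x + 1)(x - 5):
-(x - 5) + 5(x + 1) = -4(x + 1)(x - 5).
Expand and collect terms: -4x² + 12x + 10 = 0.
By the quadratic formula, x = (-12 ± √304) / -8, so x ≈ -0.6794 or x ≈ 3.6794.
Neither value makes a denominator zero (x ≠ -1, x ≠ 5), so both are valid.

x = -0.6794 or x = 3.6794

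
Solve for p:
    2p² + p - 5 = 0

p = -1.8508 or p = 1.3508

Discriminant: (1)² − 4·2·(-5) = 41.
Quadratic formula: p = (-1 ± √41) / 4.
So p = -1/4 + √(41)/4 ≈ 1.3508 or p = -√(41)/4 - 1/4 ≈ -1.8508.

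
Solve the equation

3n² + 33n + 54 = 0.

n = -9 or n = -2

Factor: 3(n + 9)(n + 2) = 0.
So n = -9 or n = -2.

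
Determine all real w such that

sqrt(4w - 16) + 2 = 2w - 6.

w = 4 or w = 5

Isolate the radical: sqrt(4w - 16) = 2w - 8.
Square both sides: 4w - 16 = (2w - 8)^2.
Expand and rearrange: 4w^2 - 36w + 80 = 0.
Solving gives w = 5 or w = 4.
Check each candidate in the original equation:
  w = 5: sqrt(4) = 2, while 2w - 8 = 2 — valid.
  w = 4: sqrt(0) = 0, while 2w - 8 = 0 — valid.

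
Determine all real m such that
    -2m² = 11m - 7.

Rearrange to standard form: -2m² - 11m + 7 = 0.
Discriminant: (-11)² − 4·(-2)·7 = 177.
Quadratic formula: m = (11 ± √177) / (-4).
So m = -√(177)/4 - 11/4 ≈ -6.076 or m = -11/4 + √(177)/4 ≈ 0.576.

m = -6.076 or m = 0.576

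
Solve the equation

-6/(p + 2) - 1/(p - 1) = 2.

Multiply both sides by (p + 2)(p - 1):
-6(p - 1) - (p + 2) = 2(p + 2)(p - 1).
Expand and collect terms: 2p² + 9p - 8 = 0.
By the quadratic formula, p = (-9 ± √145) / 4, so p ≈ 0.7604 or p ≈ -5.2604.
Neither value makes a denominator zero (p ≠ -2, p ≠ 1), so both are valid.

p = -5.2604 or p = 0.7604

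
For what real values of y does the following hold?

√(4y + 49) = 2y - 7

y = 8

Square both sides: 4y + 49 = (2y - 7)².
Expand and rearrange: 4y² - 32y = 0.
Solving gives y = 8 or y = 0.
Check each candidate in the original equation:
  y = 8: √(81) = 9, while 2y - 7 = 9 — valid.
  y = 0: √(49) = 7, while 2y - 7 = -7 — extraneous.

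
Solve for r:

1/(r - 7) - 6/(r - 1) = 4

r = -0.4513 or r = 7.2013

Multiply both sides by (r - 7)(r - 1):
(r - 1) - 6(r - 7) = 4(r - 7)(r - 1).
Expand and collect terms: 4r^2 - 27r - 13 = 0.
By the quadratic formula, r = (27 +/- sqrt(937)) / 8, so r ~= 7.2013 or r ~= -0.4513.
Neither value makes a denominator zero (r != 7, r != 1), so both are valid.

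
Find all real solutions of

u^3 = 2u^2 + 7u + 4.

u = -1 or u = 4

Rearrange: u^3 - 2u^2 - 7u - 4 = 0.
Possible rational roots are divisors of -4. Testing u = 4 gives 0, so (u - 4) is a factor.
Divide: u^3 - 2u^2 - 7u - 4 = (u - 4)(u^2 + 2u + 1).
The quadratic has the repeated root u = -1.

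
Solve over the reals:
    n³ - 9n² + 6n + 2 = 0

n = -0.2426 or n = 1 or n = 8.2426

Possible rational roots are divisors of 2. Testing n = 1 gives 0, so (n - 1) is a factor.
Divide: n³ - 9n² + 6n + 2 = (n - 1)(n² - 8n - 2).
Apply the quadratic formula to n² - 8n - 2 = 0: n = (8 ± √72)/2, i.e. n ≈ 8.2426 or n ≈ -0.2426.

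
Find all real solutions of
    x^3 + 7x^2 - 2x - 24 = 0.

Possible rational roots are divisors of -24. Testing x = -2 gives 0, so (x + 2) is a factor.
Divide: x^3 + 7x^2 - 2x - 24 = (x + 2)(x^2 + 5x - 12).
Apply the quadratic formula to x^2 + 5x - 12 = 0: x = (-5 +/- sqrt(73))/2, i.e. x ~= 1.772 or x ~= -6.772.

x = -6.772 or x = -2 or x = 1.772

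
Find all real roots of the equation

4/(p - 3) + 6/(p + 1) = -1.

p = -9.7446 or p = 1.7446

Multiply both sides by (p - 3)(p + 1):
4(p + 1) + 6(p - 3) = -(p - 3)(p + 1).
Expand and collect terms: -p^2 - 8p + 17 = 0.
By the quadratic formula, p = (8 +/- sqrt(132)) / -2, so p ~= -9.7446 or p ~= 1.7446.
Neither value makes a denominator zero (p != 3, p != -1), so both are valid.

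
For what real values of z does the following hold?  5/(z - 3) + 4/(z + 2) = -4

Multiply both sides by (z - 3)(z + 2):
5(z + 2) + 4(z - 3) = -4(z - 3)(z + 2).
Expand and collect terms: -4z^2 - 5z + 26 = 0.
Factor or apply the quadratic formula: z = -3.25 or z = 2.
Neither value makes a denominator zero (z != 3, z != -2), so both are valid.

z = -3.25 or z = 2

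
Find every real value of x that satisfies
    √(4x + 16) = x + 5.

x = -3

Square both sides: 4x + 16 = (x + 5)².
Expand and rearrange: x² + 6x + 9 = 0.
This gives the repeated root x = -3.
Check in the original equation:
  x = -3: √(4) = 2, while x + 5 = 2 — valid.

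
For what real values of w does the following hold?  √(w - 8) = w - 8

w = 8 or w = 9

Square both sides: w - 8 = (w - 8)².
Expand and rearrange: w² - 17w + 72 = 0.
Solving gives w = 9 or w = 8.
Check each candidate in the original equation:
  w = 9: √(1) = 1, while w - 8 = 1 — valid.
  w = 8: √(0) = 0, while w - 8 = 0 — valid.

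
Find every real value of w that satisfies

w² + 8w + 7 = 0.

w = -7 or w = -1

Factor: (w + 1)(w + 7) = 0.
So w = -1 or w = -7.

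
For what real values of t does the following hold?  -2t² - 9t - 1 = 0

t = -4.386 or t = -0.114

Discriminant: (-9)² − 4·(-2)·(-1) = 73.
Quadratic formula: t = (9 ± √73) / (-4).
So t = -9/4 - √(73)/4 ≈ -4.386 or t = -9/4 + √(73)/4 ≈ -0.114.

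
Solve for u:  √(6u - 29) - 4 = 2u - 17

u = 9

Isolate the radical: √(6u - 29) = 2u - 13.
Square both sides: 6u - 29 = (2u - 13)².
Expand and rearrange: 4u² - 58u + 198 = 0.
Solving gives u = 9 or u = 5.5.
Check each candidate in the original equation:
  u = 9: √(25) = 5, while 2u - 13 = 5 — valid.
  u = 5.5: √(4) = 2, while 2u - 13 = -2 — extraneous.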